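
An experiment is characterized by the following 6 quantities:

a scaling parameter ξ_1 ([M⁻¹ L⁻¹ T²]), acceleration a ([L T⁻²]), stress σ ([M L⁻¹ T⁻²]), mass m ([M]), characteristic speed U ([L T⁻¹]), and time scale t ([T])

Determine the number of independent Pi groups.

3

There are 6 variables and 3 base dimensions (M, L, T).
The dimension matrix has rank 3.
Independent dimensionless groups: 6 − 3 = 3.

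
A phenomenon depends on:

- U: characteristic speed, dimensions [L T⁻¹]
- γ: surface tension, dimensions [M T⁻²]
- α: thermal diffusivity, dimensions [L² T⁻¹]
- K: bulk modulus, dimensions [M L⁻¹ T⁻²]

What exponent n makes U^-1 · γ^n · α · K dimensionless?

-1

Balance the M exponent: (1)·n from γ, plus −(0) + (0) + (1) = 1 from the rest, must sum to zero.
n + 1 = 0, so n = -1.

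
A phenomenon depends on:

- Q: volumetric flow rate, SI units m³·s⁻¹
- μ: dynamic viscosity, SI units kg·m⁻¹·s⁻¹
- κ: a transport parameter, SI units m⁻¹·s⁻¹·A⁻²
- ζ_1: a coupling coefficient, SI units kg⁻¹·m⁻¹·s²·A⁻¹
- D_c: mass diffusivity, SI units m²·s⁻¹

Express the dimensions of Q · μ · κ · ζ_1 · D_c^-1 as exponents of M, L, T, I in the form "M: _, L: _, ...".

Collect each base-dimension exponent across the product:
  M: (0) + (1) + (0) + (-1) − (0) = 0
  L: (3) + (-1) + (-1) + (-1) − (2) = -2
  T: (-1) + (-1) + (-1) + (2) − (-1) = 0
  I: (0) + (0) + (-2) + (-1) − (0) = -3
So the dimensions are [L⁻² I⁻³].

M: 0, L: -2, T: 0, I: -3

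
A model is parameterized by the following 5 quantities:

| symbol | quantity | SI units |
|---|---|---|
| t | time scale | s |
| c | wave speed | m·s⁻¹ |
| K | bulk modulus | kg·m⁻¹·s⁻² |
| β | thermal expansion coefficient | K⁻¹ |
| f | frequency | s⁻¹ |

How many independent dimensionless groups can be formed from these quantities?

There are 5 variables and 4 base dimensions (M, L, T, Θ).
The dimension matrix has rank 4.
Independent dimensionless groups: 5 − 4 = 1.

1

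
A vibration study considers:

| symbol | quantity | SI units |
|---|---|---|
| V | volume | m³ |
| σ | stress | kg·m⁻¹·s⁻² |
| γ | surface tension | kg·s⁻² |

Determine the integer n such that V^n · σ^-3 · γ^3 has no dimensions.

-1

Balance the L exponent: (3)·n from V, plus −3·(-1) + 3·(0) = 3 from the rest, must sum to zero.
3n + 3 = 0, so n = -1.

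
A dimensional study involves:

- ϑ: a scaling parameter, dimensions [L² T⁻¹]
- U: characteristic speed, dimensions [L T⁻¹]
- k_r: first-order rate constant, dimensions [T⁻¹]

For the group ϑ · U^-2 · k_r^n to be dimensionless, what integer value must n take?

1

Balance the T exponent: (-1)·n from k_r, plus (-1) − 2·(-1) = 1 from the rest, must sum to zero.
−n + 1 = 0, so n = 1.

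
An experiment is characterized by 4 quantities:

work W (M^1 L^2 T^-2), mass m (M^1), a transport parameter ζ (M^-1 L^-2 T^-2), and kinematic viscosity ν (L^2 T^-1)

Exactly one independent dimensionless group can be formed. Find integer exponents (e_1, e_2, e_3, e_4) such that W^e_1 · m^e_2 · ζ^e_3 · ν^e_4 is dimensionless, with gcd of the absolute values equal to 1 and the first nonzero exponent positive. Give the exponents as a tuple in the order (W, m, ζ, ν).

(3, -4, -1, -4)

M: e_1·(1) + e_2·(1) + e_3·(-1) + e_4·(0) = 0
L: e_1·(2) + e_2·(0) + e_3·(-2) + e_4·(2) = 0
T: e_1·(-2) + e_2·(0) + e_3·(-2) + e_4·(-1) = 0
Solving this homogeneous linear system for the smallest-integer solution (first nonzero entry positive) gives (3, -4, -1, -4).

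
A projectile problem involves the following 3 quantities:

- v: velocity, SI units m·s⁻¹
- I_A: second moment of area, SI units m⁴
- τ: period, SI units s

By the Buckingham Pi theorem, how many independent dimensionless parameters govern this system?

1

There are 3 variables and 2 base dimensions (L, T).
The dimension matrix has rank 2.
Independent dimensionless groups: 3 − 2 = 1.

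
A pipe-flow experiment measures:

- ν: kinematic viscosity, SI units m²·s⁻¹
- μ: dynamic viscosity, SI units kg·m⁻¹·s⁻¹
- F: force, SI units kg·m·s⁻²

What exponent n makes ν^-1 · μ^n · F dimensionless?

-1

Balance the M exponent: (1)·n from μ, plus −(0) + (1) = 1 from the rest, must sum to zero.
n + 1 = 0, so n = -1.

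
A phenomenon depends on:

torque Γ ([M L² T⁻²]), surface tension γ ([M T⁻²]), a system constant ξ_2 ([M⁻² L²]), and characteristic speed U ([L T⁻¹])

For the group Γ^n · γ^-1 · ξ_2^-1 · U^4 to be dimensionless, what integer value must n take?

Balance the M exponent: (1)·n from Γ, plus −(1) − (-2) + 4·(0) = 1 from the rest, must sum to zero.
n + 1 = 0, so n = -1.

-1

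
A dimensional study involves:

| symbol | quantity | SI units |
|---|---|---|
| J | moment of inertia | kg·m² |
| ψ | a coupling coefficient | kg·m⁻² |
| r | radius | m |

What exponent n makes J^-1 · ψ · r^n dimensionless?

Balance the L exponent: (1)·n from r, plus −(2) + (-2) = -4 from the rest, must sum to zero.
n − 4 = 0, so n = 4.

4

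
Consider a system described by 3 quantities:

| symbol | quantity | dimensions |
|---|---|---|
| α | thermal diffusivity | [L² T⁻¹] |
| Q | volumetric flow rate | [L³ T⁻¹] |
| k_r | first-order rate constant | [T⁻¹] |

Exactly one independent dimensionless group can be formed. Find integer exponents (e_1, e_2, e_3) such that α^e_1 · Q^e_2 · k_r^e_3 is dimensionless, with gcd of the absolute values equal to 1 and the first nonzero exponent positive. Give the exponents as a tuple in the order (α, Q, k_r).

(3, -2, -1)

L: e_1·(2) + e_2·(3) + e_3·(0) = 0
T: e_1·(-1) + e_2·(-1) + e_3·(-1) = 0
Solving this homogeneous linear system for the smallest-integer solution (first nonzero entry positive) gives (3, -2, -1).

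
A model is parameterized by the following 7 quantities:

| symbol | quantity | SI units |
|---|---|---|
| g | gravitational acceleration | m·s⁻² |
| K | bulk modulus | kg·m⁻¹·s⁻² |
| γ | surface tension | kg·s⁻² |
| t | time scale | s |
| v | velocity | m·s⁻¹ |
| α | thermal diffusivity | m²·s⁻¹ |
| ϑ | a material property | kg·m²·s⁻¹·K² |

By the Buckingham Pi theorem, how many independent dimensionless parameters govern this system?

3

There are 7 variables and 4 base dimensions (M, L, T, Θ).
The dimension matrix has rank 4.
Independent dimensionless groups: 7 − 4 = 3.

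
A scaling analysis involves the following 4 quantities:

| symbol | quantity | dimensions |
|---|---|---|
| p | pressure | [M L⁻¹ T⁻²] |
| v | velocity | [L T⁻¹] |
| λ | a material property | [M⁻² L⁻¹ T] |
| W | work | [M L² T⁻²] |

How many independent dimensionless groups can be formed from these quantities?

There are 4 variables and 3 base dimensions (M, L, T).
The dimension matrix has rank 3.
Independent dimensionless groups: 4 − 3 = 1.

1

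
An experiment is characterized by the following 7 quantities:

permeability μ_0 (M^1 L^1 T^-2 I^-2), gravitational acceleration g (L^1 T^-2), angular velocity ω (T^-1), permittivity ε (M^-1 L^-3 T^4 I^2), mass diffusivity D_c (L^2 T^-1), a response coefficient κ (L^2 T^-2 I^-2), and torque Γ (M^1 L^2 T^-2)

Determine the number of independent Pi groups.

There are 7 variables and 4 base dimensions (M, L, T, I).
The dimension matrix has rank 4.
Independent dimensionless groups: 7 − 4 = 3.

3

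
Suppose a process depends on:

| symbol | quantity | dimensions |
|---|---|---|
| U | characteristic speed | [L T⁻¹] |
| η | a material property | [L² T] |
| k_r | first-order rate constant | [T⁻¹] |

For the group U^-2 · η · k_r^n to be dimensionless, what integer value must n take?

3

Balance the T exponent: (-1)·n from k_r, plus −2·(-1) + (1) = 3 from the rest, must sum to zero.
−n + 3 = 0, so n = 3.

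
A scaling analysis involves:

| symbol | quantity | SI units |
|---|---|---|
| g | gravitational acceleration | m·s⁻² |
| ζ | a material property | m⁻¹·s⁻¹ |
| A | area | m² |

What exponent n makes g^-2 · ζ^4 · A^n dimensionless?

Balance the L exponent: (2)·n from A, plus −2·(1) + 4·(-1) = -6 from the rest, must sum to zero.
2n − 6 = 0, so n = 3.

3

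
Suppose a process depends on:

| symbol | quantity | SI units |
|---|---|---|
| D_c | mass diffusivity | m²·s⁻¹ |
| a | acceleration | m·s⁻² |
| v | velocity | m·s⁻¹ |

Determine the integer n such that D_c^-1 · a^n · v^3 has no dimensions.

Balance the L exponent: (1)·n from a, plus −(2) + 3·(1) = 1 from the rest, must sum to zero.
n + 1 = 0, so n = -1.

-1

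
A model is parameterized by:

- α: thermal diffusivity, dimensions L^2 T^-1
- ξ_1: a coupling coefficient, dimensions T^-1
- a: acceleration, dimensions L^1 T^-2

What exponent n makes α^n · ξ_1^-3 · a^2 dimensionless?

-1

Balance the L exponent: (2)·n from α, plus −3·(0) + 2·(1) = 2 from the rest, must sum to zero.
2n + 2 = 0, so n = -1.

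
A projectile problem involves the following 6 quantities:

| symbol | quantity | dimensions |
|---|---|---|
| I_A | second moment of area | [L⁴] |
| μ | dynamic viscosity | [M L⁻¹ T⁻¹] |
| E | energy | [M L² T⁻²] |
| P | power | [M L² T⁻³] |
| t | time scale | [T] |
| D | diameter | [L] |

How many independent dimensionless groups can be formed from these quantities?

3

There are 6 variables and 3 base dimensions (M, L, T).
The dimension matrix has rank 3.
Independent dimensionless groups: 6 − 3 = 3.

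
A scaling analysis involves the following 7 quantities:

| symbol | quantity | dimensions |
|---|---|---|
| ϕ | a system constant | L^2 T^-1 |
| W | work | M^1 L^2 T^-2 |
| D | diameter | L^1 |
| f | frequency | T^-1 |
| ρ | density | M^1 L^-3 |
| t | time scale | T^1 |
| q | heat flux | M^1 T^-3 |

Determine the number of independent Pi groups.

There are 7 variables and 3 base dimensions (M, L, T).
The dimension matrix has rank 3.
Independent dimensionless groups: 7 − 3 = 4.

4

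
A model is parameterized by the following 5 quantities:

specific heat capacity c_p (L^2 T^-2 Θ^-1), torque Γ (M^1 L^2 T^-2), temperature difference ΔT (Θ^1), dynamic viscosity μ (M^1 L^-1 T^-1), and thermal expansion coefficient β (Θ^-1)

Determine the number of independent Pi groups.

There are 5 variables and 4 base dimensions (M, L, T, Θ).
The dimension matrix has rank 4.
Independent dimensionless groups: 5 − 4 = 1.

1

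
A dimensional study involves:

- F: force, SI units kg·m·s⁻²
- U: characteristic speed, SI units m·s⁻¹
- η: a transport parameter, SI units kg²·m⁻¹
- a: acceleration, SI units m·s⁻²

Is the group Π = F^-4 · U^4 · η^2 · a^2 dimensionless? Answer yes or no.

yes

Sum the exponent of each base dimension across the product:
  M: −4·[F]_M + 4·[U]_M + 2·[η]_M + 2·[a]_M = −4·(1) + 4·(0) + 2·(2) + 2·(0) = 0
  L: −4·[F]_L + 4·[U]_L + 2·[η]_L + 2·[a]_L = −4·(1) + 4·(1) + 2·(-1) + 2·(1) = 0
  T: −4·[F]_T + 4·[U]_T + 2·[η]_T + 2·[a]_T = −4·(-2) + 4·(-1) + 2·(0) + 2·(-2) = 0
All base exponents vanish — dimensionless.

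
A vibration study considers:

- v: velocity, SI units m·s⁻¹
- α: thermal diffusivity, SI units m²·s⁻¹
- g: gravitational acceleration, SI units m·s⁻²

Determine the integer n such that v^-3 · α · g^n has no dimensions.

Balance the L exponent: (1)·n from g, plus −3·(1) + (2) = -1 from the rest, must sum to zero.
n − 1 = 0, so n = 1.

1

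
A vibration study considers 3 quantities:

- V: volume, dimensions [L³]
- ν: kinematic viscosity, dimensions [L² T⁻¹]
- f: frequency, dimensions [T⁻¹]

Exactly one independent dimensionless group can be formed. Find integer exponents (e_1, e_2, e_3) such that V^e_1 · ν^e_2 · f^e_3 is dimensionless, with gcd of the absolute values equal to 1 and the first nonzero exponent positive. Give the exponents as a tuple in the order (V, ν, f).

L: e_1·(3) + e_2·(2) + e_3·(0) = 0
T: e_1·(0) + e_2·(-1) + e_3·(-1) = 0
Solving this homogeneous linear system for the smallest-integer solution (first nonzero entry positive) gives (2, -3, 3).

(2, -3, 3)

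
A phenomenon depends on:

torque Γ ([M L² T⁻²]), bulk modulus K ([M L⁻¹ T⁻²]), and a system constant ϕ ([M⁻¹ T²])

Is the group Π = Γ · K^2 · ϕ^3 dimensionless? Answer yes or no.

Sum the exponent of each base dimension across the product:
  M: [Γ]_M + 2·[K]_M + 3·[ϕ]_M = (1) + 2·(1) + 3·(-1) = 0
  L: [Γ]_L + 2·[K]_L + 3·[ϕ]_L = (2) + 2·(-1) + 3·(0) = 0
  T: [Γ]_T + 2·[K]_T + 3·[ϕ]_T = (-2) + 2·(-2) + 3·(2) = 0
All base exponents vanish — dimensionless.

yes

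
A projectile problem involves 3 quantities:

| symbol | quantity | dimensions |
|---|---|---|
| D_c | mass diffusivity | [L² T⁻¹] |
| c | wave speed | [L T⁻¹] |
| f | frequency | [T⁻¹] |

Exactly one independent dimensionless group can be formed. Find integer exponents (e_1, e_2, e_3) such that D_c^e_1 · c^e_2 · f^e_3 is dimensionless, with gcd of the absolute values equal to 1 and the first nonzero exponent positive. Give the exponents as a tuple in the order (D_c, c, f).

L: e_1·(2) + e_2·(1) + e_3·(0) = 0
T: e_1·(-1) + e_2·(-1) + e_3·(-1) = 0
Solving this homogeneous linear system for the smallest-integer solution (first nonzero entry positive) gives (1, -2, 1).

(1, -2, 1)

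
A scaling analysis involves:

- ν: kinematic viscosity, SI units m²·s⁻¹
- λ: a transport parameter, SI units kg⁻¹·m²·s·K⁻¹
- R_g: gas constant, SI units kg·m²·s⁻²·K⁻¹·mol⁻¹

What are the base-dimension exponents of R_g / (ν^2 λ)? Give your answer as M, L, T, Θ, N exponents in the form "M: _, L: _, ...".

M: 2, L: -4, T: -1, Θ: 0, N: -1

Collect each base-dimension exponent across the product:
  M: −2·(0) − (-1) + (1) = 2
  L: −2·(2) − (2) + (2) = -4
  T: −2·(-1) − (1) + (-2) = -1
  Θ: −2·(0) − (-1) + (-1) = 0
  N: −2·(0) − (0) + (-1) = -1
So the dimensions are [M² L⁻⁴ T⁻¹ N⁻¹].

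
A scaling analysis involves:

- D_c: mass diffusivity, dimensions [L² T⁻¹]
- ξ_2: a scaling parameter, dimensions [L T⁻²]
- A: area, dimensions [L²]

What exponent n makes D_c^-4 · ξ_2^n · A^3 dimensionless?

Balance the L exponent: (1)·n from ξ_2, plus −4·(2) + 3·(2) = -2 from the rest, must sum to zero.
n − 2 = 0, so n = 2.

2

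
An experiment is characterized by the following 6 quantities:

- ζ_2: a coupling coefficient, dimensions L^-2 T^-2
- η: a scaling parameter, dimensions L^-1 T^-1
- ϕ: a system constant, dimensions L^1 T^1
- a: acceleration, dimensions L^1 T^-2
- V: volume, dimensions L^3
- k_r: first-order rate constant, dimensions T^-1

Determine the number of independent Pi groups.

There are 6 variables and 2 base dimensions (L, T).
The dimension matrix has rank 2.
Independent dimensionless groups: 6 − 2 = 4.

4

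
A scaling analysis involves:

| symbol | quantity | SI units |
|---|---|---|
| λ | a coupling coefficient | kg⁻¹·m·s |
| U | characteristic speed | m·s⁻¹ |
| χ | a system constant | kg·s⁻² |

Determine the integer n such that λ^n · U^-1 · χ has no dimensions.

Balance the M exponent: (-1)·n from λ, plus −(0) + (1) = 1 from the rest, must sum to zero.
−n + 1 = 0, so n = 1.

1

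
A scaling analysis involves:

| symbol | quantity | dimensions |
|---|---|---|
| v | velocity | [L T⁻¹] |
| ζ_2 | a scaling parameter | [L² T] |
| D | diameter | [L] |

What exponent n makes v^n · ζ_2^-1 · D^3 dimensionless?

Balance the L exponent: (1)·n from v, plus −(2) + 3·(1) = 1 from the rest, must sum to zero.
n + 1 = 0, so n = -1.

-1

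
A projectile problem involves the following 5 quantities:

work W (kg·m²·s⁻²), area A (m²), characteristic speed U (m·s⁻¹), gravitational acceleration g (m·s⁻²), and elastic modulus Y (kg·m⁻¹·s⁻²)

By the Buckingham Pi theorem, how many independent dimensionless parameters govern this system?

There are 5 variables and 3 base dimensions (M, L, T).
The dimension matrix has rank 3.
Independent dimensionless groups: 5 − 3 = 2.

2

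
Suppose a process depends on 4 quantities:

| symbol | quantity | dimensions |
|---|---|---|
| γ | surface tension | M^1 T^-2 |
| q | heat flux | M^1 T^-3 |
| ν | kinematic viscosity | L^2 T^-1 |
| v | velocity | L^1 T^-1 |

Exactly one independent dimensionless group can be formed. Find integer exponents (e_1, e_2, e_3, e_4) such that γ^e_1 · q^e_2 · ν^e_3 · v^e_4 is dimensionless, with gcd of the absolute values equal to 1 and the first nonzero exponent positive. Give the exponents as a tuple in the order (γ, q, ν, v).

(1, -1, -1, 2)

M: e_1·(1) + e_2·(1) + e_3·(0) + e_4·(0) = 0
L: e_1·(0) + e_2·(0) + e_3·(2) + e_4·(1) = 0
T: e_1·(-2) + e_2·(-3) + e_3·(-1) + e_4·(-1) = 0
Solving this homogeneous linear system for the smallest-integer solution (first nonzero entry positive) gives (1, -1, -1, 2).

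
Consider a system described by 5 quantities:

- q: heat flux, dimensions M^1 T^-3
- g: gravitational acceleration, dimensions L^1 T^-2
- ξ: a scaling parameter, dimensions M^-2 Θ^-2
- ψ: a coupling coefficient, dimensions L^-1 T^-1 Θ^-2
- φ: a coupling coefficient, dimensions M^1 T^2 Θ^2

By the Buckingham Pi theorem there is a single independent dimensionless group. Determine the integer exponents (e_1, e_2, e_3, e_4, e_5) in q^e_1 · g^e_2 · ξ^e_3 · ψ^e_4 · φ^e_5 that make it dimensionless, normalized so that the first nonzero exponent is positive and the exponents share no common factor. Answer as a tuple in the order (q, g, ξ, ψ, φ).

(1, 1, 2, 1, 3)

M: e_1·(1) + e_2·(0) + e_3·(-2) + e_4·(0) + e_5·(1) = 0
L: e_1·(0) + e_2·(1) + e_3·(0) + e_4·(-1) + e_5·(0) = 0
T: e_1·(-3) + e_2·(-2) + e_3·(0) + e_4·(-1) + e_5·(2) = 0
Θ: e_1·(0) + e_2·(0) + e_3·(-2) + e_4·(-2) + e_5·(2) = 0
Solving this homogeneous linear system for the smallest-integer solution (first nonzero entry positive) gives (1, 1, 2, 1, 3).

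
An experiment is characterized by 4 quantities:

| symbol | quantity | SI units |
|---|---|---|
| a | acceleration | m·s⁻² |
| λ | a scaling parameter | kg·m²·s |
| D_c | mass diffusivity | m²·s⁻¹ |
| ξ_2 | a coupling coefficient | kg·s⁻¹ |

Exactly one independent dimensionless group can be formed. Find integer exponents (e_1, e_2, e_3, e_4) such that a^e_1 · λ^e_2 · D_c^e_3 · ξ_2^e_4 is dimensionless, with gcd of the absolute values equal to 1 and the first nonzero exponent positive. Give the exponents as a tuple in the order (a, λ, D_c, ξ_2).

M: e_1·(0) + e_2·(1) + e_3·(0) + e_4·(1) = 0
L: e_1·(1) + e_2·(2) + e_3·(2) + e_4·(0) = 0
T: e_1·(-2) + e_2·(1) + e_3·(-1) + e_4·(-1) = 0
Solving this homogeneous linear system for the smallest-integer solution (first nonzero entry positive) gives (2, 1, -2, -1).

(2, 1, -2, -1)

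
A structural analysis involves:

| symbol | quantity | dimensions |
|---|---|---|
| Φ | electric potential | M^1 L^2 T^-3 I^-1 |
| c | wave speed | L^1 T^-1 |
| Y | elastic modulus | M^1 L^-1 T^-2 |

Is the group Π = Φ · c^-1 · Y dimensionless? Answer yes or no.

no

Sum the exponent of each base dimension across the product:
  M: [Φ]_M − [c]_M + [Y]_M = (1) − (0) + (1) = 2
  L: [Φ]_L − [c]_L + [Y]_L = (2) − (1) + (-1) = 0
  T: [Φ]_T − [c]_T + [Y]_T = (-3) − (-1) + (-2) = -4
  I: [Φ]_I − [c]_I + [Y]_I = (-1) − (0) + (0) = -1
Net dimensions [M² T⁻⁴ I⁻¹] ≠ [1] — not dimensionless.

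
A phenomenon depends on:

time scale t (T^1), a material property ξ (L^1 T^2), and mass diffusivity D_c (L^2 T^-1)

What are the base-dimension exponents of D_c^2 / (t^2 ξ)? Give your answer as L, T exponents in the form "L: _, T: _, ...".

L: 3, T: -6

Collect each base-dimension exponent across the product:
  L: −2·(0) − (1) + 2·(2) = 3
  T: −2·(1) − (2) + 2·(-1) = -6
So the dimensions are [L³ T⁻⁶].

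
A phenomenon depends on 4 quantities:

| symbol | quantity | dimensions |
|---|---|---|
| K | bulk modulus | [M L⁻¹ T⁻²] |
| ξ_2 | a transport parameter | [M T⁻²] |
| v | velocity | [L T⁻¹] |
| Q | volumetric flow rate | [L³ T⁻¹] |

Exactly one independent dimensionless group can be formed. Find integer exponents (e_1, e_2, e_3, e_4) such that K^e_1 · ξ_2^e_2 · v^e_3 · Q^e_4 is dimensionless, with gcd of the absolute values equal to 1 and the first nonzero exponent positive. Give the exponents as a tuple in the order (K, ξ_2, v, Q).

(2, -2, -1, 1)

M: e_1·(1) + e_2·(1) + e_3·(0) + e_4·(0) = 0
L: e_1·(-1) + e_2·(0) + e_3·(1) + e_4·(3) = 0
T: e_1·(-2) + e_2·(-2) + e_3·(-1) + e_4·(-1) = 0
Solving this homogeneous linear system for the smallest-integer solution (first nonzero entry positive) gives (2, -2, -1, 1).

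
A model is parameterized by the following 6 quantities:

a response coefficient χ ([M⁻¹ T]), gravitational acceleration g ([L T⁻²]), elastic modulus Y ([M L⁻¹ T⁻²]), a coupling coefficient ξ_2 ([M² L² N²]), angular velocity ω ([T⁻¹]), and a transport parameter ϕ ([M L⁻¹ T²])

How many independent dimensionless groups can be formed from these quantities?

2

There are 6 variables and 4 base dimensions (M, L, T, N).
The dimension matrix has rank 4.
Independent dimensionless groups: 6 − 4 = 2.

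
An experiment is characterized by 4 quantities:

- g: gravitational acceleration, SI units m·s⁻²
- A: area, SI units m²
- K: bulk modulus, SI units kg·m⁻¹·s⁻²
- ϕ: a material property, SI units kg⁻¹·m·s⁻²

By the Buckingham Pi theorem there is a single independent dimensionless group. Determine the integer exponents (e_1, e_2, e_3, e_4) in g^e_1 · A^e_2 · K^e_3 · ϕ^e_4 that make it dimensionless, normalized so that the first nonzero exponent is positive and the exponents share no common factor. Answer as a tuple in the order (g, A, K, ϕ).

(2, -1, -1, -1)

M: e_1·(0) + e_2·(0) + e_3·(1) + e_4·(-1) = 0
L: e_1·(1) + e_2·(2) + e_3·(-1) + e_4·(1) = 0
T: e_1·(-2) + e_2·(0) + e_3·(-2) + e_4·(-2) = 0
Solving this homogeneous linear system for the smallest-integer solution (first nonzero entry positive) gives (2, -1, -1, -1).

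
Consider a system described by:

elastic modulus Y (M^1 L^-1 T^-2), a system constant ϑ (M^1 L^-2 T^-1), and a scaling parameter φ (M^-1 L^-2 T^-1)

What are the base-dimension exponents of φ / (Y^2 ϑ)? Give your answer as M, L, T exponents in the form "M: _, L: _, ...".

Collect each base-dimension exponent across the product:
  M: −2·(1) − (1) + (-1) = -4
  L: −2·(-1) − (-2) + (-2) = 2
  T: −2·(-2) − (-1) + (-1) = 4
So the dimensions are [M⁻⁴ L² T⁴].

M: -4, L: 2, T: 4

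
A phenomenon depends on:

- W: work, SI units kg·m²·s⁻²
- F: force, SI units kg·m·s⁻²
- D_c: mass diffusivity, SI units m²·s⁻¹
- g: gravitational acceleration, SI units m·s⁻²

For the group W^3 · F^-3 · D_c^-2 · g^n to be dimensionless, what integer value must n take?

1

Balance the L exponent: (1)·n from g, plus 3·(2) − 3·(1) − 2·(2) = -1 from the rest, must sum to zero.
n − 1 = 0, so n = 1.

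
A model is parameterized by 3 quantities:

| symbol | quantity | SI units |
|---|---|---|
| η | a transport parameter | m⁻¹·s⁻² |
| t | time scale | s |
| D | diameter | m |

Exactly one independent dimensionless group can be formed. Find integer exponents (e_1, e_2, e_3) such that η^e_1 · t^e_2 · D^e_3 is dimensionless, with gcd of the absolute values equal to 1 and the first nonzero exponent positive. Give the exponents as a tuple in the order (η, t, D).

L: e_1·(-1) + e_2·(0) + e_3·(1) = 0
T: e_1·(-2) + e_2·(1) + e_3·(0) = 0
Solving this homogeneous linear system for the smallest-integer solution (first nonzero entry positive) gives (1, 2, 1).

(1, 2, 1)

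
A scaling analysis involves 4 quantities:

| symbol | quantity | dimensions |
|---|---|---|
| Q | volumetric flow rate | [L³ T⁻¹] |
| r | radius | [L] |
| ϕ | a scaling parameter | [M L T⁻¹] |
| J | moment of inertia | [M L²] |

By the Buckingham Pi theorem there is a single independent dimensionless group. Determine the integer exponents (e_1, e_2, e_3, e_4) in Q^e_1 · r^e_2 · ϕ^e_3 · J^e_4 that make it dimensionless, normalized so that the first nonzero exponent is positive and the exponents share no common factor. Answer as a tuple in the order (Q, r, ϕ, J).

M: e_1·(0) + e_2·(0) + e_3·(1) + e_4·(1) = 0
L: e_1·(3) + e_2·(1) + e_3·(1) + e_4·(2) = 0
T: e_1·(-1) + e_2·(0) + e_3·(-1) + e_4·(0) = 0
Solving this homogeneous linear system for the smallest-integer solution (first nonzero entry positive) gives (1, -4, -1, 1).

(1, -4, -1, 1)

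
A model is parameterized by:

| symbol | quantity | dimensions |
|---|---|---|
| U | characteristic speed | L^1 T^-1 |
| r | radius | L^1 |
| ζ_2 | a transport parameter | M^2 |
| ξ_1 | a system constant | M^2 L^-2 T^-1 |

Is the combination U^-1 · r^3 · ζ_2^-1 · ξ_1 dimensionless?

yes

Sum the exponent of each base dimension across the product:
  M: −[U]_M + 3·[r]_M − [ζ_2]_M + [ξ_1]_M = −(0) + 3·(0) − (2) + (2) = 0
  L: −[U]_L + 3·[r]_L − [ζ_2]_L + [ξ_1]_L = −(1) + 3·(1) − (0) + (-2) = 0
  T: −[U]_T + 3·[r]_T − [ζ_2]_T + [ξ_1]_T = −(-1) + 3·(0) − (0) + (-1) = 0
All base exponents vanish — dimensionless.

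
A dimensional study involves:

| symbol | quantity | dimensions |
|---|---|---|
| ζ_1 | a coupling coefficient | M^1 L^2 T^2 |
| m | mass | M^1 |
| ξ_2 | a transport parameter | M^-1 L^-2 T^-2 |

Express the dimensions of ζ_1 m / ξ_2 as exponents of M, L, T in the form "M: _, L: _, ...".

M: 3, L: 4, T: 4

Collect each base-dimension exponent across the product:
  M: (1) + (1) − (-1) = 3
  L: (2) + (0) − (-2) = 4
  T: (2) + (0) − (-2) = 4
So the dimensions are [M³ L⁴ T⁴].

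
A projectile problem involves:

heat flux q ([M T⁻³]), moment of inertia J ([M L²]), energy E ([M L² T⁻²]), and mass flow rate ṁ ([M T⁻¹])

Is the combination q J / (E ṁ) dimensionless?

yes

Sum the exponent of each base dimension across the product:
  M: [q]_M + [J]_M − [E]_M − [ṁ]_M = (1) + (1) − (1) − (1) = 0
  L: [q]_L + [J]_L − [E]_L − [ṁ]_L = (0) + (2) − (2) − (0) = 0
  T: [q]_T + [J]_T − [E]_T − [ṁ]_T = (-3) + (0) − (-2) − (-1) = 0
All base exponents vanish — dimensionless.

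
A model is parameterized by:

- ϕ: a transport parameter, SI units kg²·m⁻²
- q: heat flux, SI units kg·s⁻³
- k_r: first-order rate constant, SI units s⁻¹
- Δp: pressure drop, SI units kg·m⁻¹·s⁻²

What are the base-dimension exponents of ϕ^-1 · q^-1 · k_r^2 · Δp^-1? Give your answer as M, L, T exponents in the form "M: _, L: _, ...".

Collect each base-dimension exponent across the product:
  M: −(2) − (1) + 2·(0) − (1) = -4
  L: −(-2) − (0) + 2·(0) − (-1) = 3
  T: −(0) − (-3) + 2·(-1) − (-2) = 3
So the dimensions are [M⁻⁴ L³ T³].

M: -4, L: 3, T: 3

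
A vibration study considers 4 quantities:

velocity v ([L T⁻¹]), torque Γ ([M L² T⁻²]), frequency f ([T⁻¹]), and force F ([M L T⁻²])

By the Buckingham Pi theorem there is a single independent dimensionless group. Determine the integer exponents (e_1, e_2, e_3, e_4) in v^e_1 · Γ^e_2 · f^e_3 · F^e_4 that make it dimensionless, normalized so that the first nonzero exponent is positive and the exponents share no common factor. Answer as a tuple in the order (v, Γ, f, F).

(1, -1, -1, 1)

M: e_1·(0) + e_2·(1) + e_3·(0) + e_4·(1) = 0
L: e_1·(1) + e_2·(2) + e_3·(0) + e_4·(1) = 0
T: e_1·(-1) + e_2·(-2) + e_3·(-1) + e_4·(-2) = 0
Solving this homogeneous linear system for the smallest-integer solution (first nonzero entry positive) gives (1, -1, -1, 1).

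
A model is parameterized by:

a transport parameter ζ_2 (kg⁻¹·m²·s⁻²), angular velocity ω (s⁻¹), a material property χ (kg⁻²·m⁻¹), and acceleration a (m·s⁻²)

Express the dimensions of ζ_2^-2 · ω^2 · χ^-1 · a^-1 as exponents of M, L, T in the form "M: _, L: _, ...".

M: 4, L: -4, T: 4

Collect each base-dimension exponent across the product:
  M: −2·(-1) + 2·(0) − (-2) − (0) = 4
  L: −2·(2) + 2·(0) − (-1) − (1) = -4
  T: −2·(-2) + 2·(-1) − (0) − (-2) = 4
So the dimensions are [M⁴ L⁻⁴ T⁴].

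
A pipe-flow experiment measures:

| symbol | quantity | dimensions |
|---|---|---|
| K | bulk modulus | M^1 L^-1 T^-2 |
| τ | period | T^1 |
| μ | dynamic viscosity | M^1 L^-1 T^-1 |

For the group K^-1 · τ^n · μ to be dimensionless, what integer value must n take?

-1

Balance the T exponent: (1)·n from τ, plus −(-2) + (-1) = 1 from the rest, must sum to zero.
n + 1 = 0, so n = -1.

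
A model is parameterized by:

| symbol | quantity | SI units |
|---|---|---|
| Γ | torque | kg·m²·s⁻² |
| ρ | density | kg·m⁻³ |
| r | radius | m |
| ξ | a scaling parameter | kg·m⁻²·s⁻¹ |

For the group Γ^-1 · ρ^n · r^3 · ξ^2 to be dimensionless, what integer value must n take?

Balance the M exponent: (1)·n from ρ, plus −(1) + 3·(0) + 2·(1) = 1 from the rest, must sum to zero.
n + 1 = 0, so n = -1.

-1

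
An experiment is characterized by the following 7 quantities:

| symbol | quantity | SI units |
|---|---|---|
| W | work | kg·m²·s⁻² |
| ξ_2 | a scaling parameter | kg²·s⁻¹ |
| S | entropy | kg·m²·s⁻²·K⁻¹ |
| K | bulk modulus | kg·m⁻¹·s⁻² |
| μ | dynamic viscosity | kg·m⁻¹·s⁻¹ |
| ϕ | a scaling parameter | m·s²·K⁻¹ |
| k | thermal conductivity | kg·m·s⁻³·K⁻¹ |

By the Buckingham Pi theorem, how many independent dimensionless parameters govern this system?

There are 7 variables and 4 base dimensions (M, L, T, Θ).
The dimension matrix has rank 4.
Independent dimensionless groups: 7 − 4 = 3.

3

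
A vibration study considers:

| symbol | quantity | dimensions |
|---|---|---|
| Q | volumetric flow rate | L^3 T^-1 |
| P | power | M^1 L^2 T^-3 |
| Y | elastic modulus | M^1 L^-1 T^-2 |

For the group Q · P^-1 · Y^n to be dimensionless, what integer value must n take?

Balance the M exponent: (1)·n from Y, plus (0) − (1) = -1 from the rest, must sum to zero.
n − 1 = 0, so n = 1.

1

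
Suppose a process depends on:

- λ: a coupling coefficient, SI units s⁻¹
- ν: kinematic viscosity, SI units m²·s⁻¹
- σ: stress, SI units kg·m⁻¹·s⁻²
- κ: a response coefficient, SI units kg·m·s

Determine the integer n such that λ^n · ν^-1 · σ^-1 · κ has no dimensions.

4

Balance the T exponent: (-1)·n from λ, plus −(-1) − (-2) + (1) = 4 from the rest, must sum to zero.
−n + 4 = 0, so n = 4.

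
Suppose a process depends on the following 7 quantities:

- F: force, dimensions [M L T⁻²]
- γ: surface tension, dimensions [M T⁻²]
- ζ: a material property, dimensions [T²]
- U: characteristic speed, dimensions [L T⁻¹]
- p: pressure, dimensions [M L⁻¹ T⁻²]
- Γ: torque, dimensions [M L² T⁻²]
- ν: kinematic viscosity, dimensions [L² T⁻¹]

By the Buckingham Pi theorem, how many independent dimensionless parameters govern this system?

There are 7 variables and 3 base dimensions (M, L, T).
The dimension matrix has rank 3.
Independent dimensionless groups: 7 − 3 = 4.

4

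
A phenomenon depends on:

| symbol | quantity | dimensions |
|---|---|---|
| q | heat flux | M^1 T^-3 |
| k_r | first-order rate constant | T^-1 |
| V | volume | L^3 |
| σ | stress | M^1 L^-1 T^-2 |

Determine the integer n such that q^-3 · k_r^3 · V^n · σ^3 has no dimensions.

Balance the L exponent: (3)·n from V, plus −3·(0) + 3·(0) + 3·(-1) = -3 from the rest, must sum to zero.
3n − 3 = 0, so n = 1.

1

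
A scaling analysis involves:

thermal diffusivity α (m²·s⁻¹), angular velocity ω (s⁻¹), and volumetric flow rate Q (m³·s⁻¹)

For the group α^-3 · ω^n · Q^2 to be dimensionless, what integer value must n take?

1

Balance the T exponent: (-1)·n from ω, plus −3·(-1) + 2·(-1) = 1 from the rest, must sum to zero.
−n + 1 = 0, so n = 1.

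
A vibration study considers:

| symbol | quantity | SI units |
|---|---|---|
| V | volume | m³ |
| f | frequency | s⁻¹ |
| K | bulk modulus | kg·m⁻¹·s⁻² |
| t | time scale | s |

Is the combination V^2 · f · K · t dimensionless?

no

Sum the exponent of each base dimension across the product:
  M: 2·[V]_M + [f]_M + [K]_M + [t]_M = 2·(0) + (0) + (1) + (0) = 1
  L: 2·[V]_L + [f]_L + [K]_L + [t]_L = 2·(3) + (0) + (-1) + (0) = 5
  T: 2·[V]_T + [f]_T + [K]_T + [t]_T = 2·(0) + (-1) + (-2) + (1) = -2
Net dimensions [M L⁵ T⁻²] ≠ [1] — not dimensionless.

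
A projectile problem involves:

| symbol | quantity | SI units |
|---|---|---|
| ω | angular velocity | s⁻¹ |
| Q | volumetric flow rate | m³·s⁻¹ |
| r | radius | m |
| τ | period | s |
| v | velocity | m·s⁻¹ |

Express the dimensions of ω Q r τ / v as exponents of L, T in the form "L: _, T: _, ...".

Collect each base-dimension exponent across the product:
  L: (0) + (3) + (1) + (0) − (1) = 3
  T: (-1) + (-1) + (0) + (1) − (-1) = 0
So the dimensions are [L³].

L: 3, T: 0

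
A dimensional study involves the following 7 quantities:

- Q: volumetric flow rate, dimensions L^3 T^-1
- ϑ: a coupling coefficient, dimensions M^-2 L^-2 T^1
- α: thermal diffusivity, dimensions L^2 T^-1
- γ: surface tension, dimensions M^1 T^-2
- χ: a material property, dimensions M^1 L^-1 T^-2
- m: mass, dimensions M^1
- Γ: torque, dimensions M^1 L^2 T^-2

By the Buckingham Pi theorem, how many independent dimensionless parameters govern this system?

There are 7 variables and 3 base dimensions (M, L, T).
The dimension matrix has rank 3.
Independent dimensionless groups: 7 − 3 = 4.

4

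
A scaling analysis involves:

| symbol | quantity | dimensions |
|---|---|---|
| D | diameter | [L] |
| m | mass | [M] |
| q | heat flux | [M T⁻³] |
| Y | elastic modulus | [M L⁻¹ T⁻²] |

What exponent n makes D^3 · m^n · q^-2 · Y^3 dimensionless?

Balance the M exponent: (1)·n from m, plus 3·(0) − 2·(1) + 3·(1) = 1 from the rest, must sum to zero.
n + 1 = 0, so n = -1.

-1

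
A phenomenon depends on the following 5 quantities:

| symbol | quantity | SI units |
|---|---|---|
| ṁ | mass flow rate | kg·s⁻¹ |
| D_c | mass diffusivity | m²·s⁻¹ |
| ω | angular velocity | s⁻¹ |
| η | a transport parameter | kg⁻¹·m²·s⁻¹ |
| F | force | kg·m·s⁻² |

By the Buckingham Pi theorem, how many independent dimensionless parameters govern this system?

There are 5 variables and 3 base dimensions (M, L, T).
The dimension matrix has rank 3.
Independent dimensionless groups: 5 − 3 = 2.

2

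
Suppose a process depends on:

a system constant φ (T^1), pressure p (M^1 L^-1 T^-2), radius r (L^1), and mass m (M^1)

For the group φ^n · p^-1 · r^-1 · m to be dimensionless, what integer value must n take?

-2

Balance the T exponent: (1)·n from φ, plus −(-2) − (0) + (0) = 2 from the rest, must sum to zero.
n + 2 = 0, so n = -2.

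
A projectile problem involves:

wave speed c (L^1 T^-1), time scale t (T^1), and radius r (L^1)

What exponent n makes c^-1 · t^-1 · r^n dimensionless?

1

Balance the L exponent: (1)·n from r, plus −(1) − (0) = -1 from the rest, must sum to zero.
n − 1 = 0, so n = 1.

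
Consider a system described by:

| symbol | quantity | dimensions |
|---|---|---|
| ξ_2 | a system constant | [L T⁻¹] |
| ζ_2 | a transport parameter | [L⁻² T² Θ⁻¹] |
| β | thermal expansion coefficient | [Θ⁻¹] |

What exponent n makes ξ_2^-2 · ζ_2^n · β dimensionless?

-1

Balance the L exponent: (-2)·n from ζ_2, plus −2·(1) + (0) = -2 from the rest, must sum to zero.
-2n − 2 = 0, so n = -1.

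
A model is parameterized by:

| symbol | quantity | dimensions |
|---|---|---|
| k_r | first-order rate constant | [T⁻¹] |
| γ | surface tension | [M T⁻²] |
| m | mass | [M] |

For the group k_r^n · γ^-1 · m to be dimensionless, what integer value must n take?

2

Balance the T exponent: (-1)·n from k_r, plus −(-2) + (0) = 2 from the rest, must sum to zero.
−n + 2 = 0, so n = 2.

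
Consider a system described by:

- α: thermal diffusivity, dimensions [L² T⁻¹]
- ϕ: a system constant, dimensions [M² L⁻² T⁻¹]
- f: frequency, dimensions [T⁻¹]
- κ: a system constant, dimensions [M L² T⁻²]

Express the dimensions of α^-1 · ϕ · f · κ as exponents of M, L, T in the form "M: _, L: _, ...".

M: 3, L: -2, T: -3

Collect each base-dimension exponent across the product:
  M: −(0) + (2) + (0) + (1) = 3
  L: −(2) + (-2) + (0) + (2) = -2
  T: −(-1) + (-1) + (-1) + (-2) = -3
So the dimensions are [M³ L⁻² T⁻³].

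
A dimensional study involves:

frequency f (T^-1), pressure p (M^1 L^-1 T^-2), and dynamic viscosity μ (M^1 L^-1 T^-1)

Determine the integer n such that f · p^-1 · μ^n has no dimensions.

1

Balance the M exponent: (1)·n from μ, plus (0) − (1) = -1 from the rest, must sum to zero.
n − 1 = 0, so n = 1.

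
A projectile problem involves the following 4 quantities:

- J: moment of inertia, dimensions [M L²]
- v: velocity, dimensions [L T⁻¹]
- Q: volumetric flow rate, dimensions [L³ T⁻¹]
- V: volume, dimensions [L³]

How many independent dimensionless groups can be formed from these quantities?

There are 4 variables and 3 base dimensions (M, L, T).
The dimension matrix has rank 3.
Independent dimensionless groups: 4 − 3 = 1.

1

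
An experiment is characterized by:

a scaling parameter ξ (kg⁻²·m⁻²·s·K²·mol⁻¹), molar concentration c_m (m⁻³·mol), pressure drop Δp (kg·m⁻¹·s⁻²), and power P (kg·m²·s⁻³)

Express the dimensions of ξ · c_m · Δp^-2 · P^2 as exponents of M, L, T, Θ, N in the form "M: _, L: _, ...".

Collect each base-dimension exponent across the product:
  M: (-2) + (0) − 2·(1) + 2·(1) = -2
  L: (-2) + (-3) − 2·(-1) + 2·(2) = 1
  T: (1) + (0) − 2·(-2) + 2·(-3) = -1
  Θ: (2) + (0) − 2·(0) + 2·(0) = 2
  N: (-1) + (1) − 2·(0) + 2·(0) = 0
So the dimensions are [M⁻² L T⁻¹ Θ²].

M: -2, L: 1, T: -1, Θ: 2, N: 0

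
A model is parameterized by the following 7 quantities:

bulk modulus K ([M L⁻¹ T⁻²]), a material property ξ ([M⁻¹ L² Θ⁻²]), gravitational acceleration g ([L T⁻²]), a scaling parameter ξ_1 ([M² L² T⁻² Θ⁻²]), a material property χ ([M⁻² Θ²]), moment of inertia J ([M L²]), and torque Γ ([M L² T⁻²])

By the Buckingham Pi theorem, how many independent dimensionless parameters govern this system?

3

There are 7 variables and 4 base dimensions (M, L, T, Θ).
The dimension matrix has rank 4.
Independent dimensionless groups: 7 − 4 = 3.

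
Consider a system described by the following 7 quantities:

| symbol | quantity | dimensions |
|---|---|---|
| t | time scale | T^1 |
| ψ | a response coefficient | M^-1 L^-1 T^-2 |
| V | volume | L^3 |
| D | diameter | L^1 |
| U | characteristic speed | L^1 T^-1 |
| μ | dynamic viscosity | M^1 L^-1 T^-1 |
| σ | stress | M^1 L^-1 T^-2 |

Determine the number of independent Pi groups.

4

There are 7 variables and 3 base dimensions (M, L, T).
The dimension matrix has rank 3.
Independent dimensionless groups: 7 − 3 = 4.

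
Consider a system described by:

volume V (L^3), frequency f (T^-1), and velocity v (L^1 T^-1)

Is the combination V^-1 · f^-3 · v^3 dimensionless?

yes

Sum the exponent of each base dimension across the product:
  M: −[V]_M − 3·[f]_M + 3·[v]_M = −(0) − 3·(0) + 3·(0) = 0
  L: −[V]_L − 3·[f]_L + 3·[v]_L = −(3) − 3·(0) + 3·(1) = 0
  T: −[V]_T − 3·[f]_T + 3·[v]_T = −(0) − 3·(-1) + 3·(-1) = 0
All base exponents vanish — dimensionless.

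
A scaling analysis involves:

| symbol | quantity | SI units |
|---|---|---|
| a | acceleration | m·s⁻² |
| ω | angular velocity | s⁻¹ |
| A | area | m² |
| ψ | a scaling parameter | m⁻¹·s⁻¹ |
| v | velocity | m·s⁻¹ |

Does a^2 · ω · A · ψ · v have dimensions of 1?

Sum the exponent of each base dimension across the product:
  L: 2·[a]_L + [ω]_L + [A]_L + [ψ]_L + [v]_L = 2·(1) + (0) + (2) + (-1) + (1) = 4
  T: 2·[a]_T + [ω]_T + [A]_T + [ψ]_T + [v]_T = 2·(-2) + (-1) + (0) + (-1) + (-1) = -7
Net dimensions [L⁴ T⁻⁷] ≠ [1] — not dimensionless.

no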